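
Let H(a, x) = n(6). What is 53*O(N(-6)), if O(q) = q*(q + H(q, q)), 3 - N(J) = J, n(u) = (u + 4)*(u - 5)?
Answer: 9063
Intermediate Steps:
n(u) = (-5 + u)*(4 + u) (n(u) = (4 + u)*(-5 + u) = (-5 + u)*(4 + u))
N(J) = 3 - J
H(a, x) = 10 (H(a, x) = -20 + 6**2 - 1*6 = -20 + 36 - 6 = 10)
O(q) = q*(10 + q) (O(q) = q*(q + 10) = q*(10 + q))
53*O(N(-6)) = 53*((3 - 1*(-6))*(10 + (3 - 1*(-6)))) = 53*((3 + 6)*(10 + (3 + 6))) = 53*(9*(10 + 9)) = 53*(9*19) = 53*171 = 9063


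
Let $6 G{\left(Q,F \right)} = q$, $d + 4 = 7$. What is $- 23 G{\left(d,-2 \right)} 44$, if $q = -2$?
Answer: $\frac{1012}{3} \approx 337.33$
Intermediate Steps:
$d = 3$ ($d = -4 + 7 = 3$)
$G{\left(Q,F \right)} = - \frac{1}{3}$ ($G{\left(Q,F \right)} = \frac{1}{6} \left(-2\right) = - \frac{1}{3}$)
$- 23 G{\left(d,-2 \right)} 44 = \left(-23\right) \left(- \frac{1}{3}\right) 44 = \frac{23}{3} \cdot 44 = \frac{1012}{3}$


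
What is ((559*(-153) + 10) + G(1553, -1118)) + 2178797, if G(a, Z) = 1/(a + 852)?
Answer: 5034338401/2405 ≈ 2.0933e+6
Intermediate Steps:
G(a, Z) = 1/(852 + a)
((559*(-153) + 10) + G(1553, -1118)) + 2178797 = ((559*(-153) + 10) + 1/(852 + 1553)) + 2178797 = ((-85527 + 10) + 1/2405) + 2178797 = (-85517 + 1/2405) + 2178797 = -205668384/2405 + 2178797 = 5034338401/2405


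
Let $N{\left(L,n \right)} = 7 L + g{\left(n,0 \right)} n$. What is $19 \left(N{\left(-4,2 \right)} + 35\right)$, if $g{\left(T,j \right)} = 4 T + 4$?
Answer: $589$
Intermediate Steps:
$g{\left(T,j \right)} = 4 + 4 T$
$N{\left(L,n \right)} = 7 L + n \left(4 + 4 n\right)$ ($N{\left(L,n \right)} = 7 L + \left(4 + 4 n\right) n = 7 L + n \left(4 + 4 n\right)$)
$19 \left(N{\left(-4,2 \right)} + 35\right) = 19 \left(\left(7 \left(-4\right) + 4 \cdot 2 \left(1 + 2\right)\right) + 35\right) = 19 \left(\left(-28 + 4 \cdot 2 \cdot 3\right) + 35\right) = 19 \left(\left(-28 + 24\right) + 35\right) = 19 \left(-4 + 35\right) = 19 \cdot 31 = 589$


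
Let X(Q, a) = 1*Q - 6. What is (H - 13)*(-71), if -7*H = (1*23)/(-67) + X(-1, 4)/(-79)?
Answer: 34102365/37051 ≈ 920.42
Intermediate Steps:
X(Q, a) = -6 + Q (X(Q, a) = Q - 6 = -6 + Q)
H = 1348/37051 (H = -((1*23)/(-67) + (-6 - 1)/(-79))/7 = -(23*(-1/67) - 7*(-1/79))/7 = -(-23/67 + 7/79)/7 = -⅐*(-1348/5293) = 1348/37051 ≈ 0.036382)
(H - 13)*(-71) = (1348/37051 - 13)*(-71) = -480315/37051*(-71) = 34102365/37051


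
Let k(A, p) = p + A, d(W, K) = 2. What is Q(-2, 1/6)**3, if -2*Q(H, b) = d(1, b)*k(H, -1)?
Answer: 27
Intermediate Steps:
k(A, p) = A + p
Q(H, b) = 1 - H (Q(H, b) = -(H - 1) = -(-1 + H) = -(-2 + 2*H)/2 = 1 - H)
Q(-2, 1/6)**3 = (1 - 1*(-2))**3 = (1 + 2)**3 = 3**3 = 27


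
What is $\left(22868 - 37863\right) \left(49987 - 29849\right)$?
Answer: $-301969310$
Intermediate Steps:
$\left(22868 - 37863\right) \left(49987 - 29849\right) = \left(-14995\right) 20138 = -301969310$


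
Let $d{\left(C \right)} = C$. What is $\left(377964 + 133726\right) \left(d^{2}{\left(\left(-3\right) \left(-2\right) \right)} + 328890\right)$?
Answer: $168308144940$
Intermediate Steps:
$\left(377964 + 133726\right) \left(d^{2}{\left(\left(-3\right) \left(-2\right) \right)} + 328890\right) = \left(377964 + 133726\right) \left(\left(\left(-3\right) \left(-2\right)\right)^{2} + 328890\right) = 511690 \left(6^{2} + 328890\right) = 511690 \left(36 + 328890\right) = 511690 \cdot 328926 = 168308144940$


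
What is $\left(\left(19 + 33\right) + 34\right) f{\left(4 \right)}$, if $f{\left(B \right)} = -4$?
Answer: $-344$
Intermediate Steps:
$\left(\left(19 + 33\right) + 34\right) f{\left(4 \right)} = \left(\left(19 + 33\right) + 34\right) \left(-4\right) = \left(52 + 34\right) \left(-4\right) = 86 \left(-4\right) = -344$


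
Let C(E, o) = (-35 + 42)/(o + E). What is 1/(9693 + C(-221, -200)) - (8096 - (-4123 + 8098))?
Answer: -16816753845/4080746 ≈ -4121.0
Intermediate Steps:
C(E, o) = 7/(E + o)
1/(9693 + C(-221, -200)) - (8096 - (-4123 + 8098)) = 1/(9693 + 7/(-221 - 200)) - (8096 - (-4123 + 8098)) = 1/(9693 + 7/(-421)) - (8096 - 1*3975) = 1/(9693 + 7*(-1/421)) - (8096 - 3975) = 1/(9693 - 7/421) - 1*4121 = 1/(4080746/421) - 4121 = 421/4080746 - 4121 = -16816753845/4080746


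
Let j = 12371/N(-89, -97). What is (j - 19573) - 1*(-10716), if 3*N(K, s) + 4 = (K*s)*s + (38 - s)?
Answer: -2471912501/279090 ≈ -8857.0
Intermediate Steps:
N(K, s) = 34/3 - s/3 + K*s**2/3 (N(K, s) = -4/3 + ((K*s)*s + (38 - s))/3 = -4/3 + (K*s**2 + (38 - s))/3 = -4/3 + (38 - s + K*s**2)/3 = -4/3 + (38/3 - s/3 + K*s**2/3) = 34/3 - s/3 + K*s**2/3)
j = -12371/279090 (j = 12371/(34/3 - 1/3*(-97) + (1/3)*(-89)*(-97)**2) = 12371/(34/3 + 97/3 + (1/3)*(-89)*9409) = 12371/(34/3 + 97/3 - 837401/3) = 12371/(-279090) = 12371*(-1/279090) = -12371/279090 ≈ -0.044326)
(j - 19573) - 1*(-10716) = (-12371/279090 - 19573) - 1*(-10716) = -5462640941/279090 + 10716 = -2471912501/279090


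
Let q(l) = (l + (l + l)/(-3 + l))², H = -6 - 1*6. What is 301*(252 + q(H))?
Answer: 2710204/25 ≈ 1.0841e+5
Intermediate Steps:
H = -12 (H = -6 - 6 = -12)
q(l) = (l + 2*l/(-3 + l))² (q(l) = (l + (2*l)/(-3 + l))² = (l + 2*l/(-3 + l))²)
301*(252 + q(H)) = 301*(252 + (-12)²*(-1 - 12)²/(-3 - 12)²) = 301*(252 + 144*(-13)²/(-15)²) = 301*(252 + 144*169*(1/225)) = 301*(252 + 2704/25) = 301*(9004/25) = 2710204/25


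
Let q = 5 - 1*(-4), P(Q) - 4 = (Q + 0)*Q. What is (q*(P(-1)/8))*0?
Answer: 0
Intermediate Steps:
P(Q) = 4 + Q² (P(Q) = 4 + (Q + 0)*Q = 4 + Q*Q = 4 + Q²)
q = 9 (q = 5 + 4 = 9)
(q*(P(-1)/8))*0 = (9*((4 + (-1)²)/8))*0 = (9*((4 + 1)*(⅛)))*0 = (9*(5*(⅛)))*0 = (9*(5/8))*0 = (45/8)*0 = 0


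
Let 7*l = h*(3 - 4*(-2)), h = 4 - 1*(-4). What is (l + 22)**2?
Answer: 58564/49 ≈ 1195.2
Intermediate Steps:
h = 8 (h = 4 + 4 = 8)
l = 88/7 (l = (8*(3 - 4*(-2)))/7 = (8*(3 + 8))/7 = (8*11)/7 = (1/7)*88 = 88/7 ≈ 12.571)
(l + 22)**2 = (88/7 + 22)**2 = (242/7)**2 = 58564/49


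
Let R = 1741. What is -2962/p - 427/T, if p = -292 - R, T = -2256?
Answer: 7550363/4586448 ≈ 1.6462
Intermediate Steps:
p = -2033 (p = -292 - 1*1741 = -292 - 1741 = -2033)
-2962/p - 427/T = -2962/(-2033) - 427/(-2256) = -2962*(-1/2033) - 427*(-1/2256) = 2962/2033 + 427/2256 = 7550363/4586448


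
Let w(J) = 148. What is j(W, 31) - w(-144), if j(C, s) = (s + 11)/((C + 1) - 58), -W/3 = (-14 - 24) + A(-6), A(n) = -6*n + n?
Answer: -1642/11 ≈ -149.27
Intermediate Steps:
A(n) = -5*n
W = 24 (W = -3*((-14 - 24) - 5*(-6)) = -3*(-38 + 30) = -3*(-8) = 24)
j(C, s) = (11 + s)/(-57 + C) (j(C, s) = (11 + s)/((1 + C) - 58) = (11 + s)/(-57 + C))
j(W, 31) - w(-144) = (11 + 31)/(-57 + 24) - 1*148 = 42/(-33) - 148 = -1/33*42 - 148 = -14/11 - 148 = -1642/11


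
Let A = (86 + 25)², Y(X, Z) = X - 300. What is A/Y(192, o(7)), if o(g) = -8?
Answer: -1369/12 ≈ -114.08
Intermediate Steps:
Y(X, Z) = -300 + X
A = 12321 (A = 111² = 12321)
A/Y(192, o(7)) = 12321/(-300 + 192) = 12321/(-108) = 12321*(-1/108) = -1369/12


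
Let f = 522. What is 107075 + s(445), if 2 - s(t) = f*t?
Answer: -125213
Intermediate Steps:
s(t) = 2 - 522*t
107075 + s(445) = 107075 + (2 - 522*445) = 107075 + (2 - 232290) = 107075 - 232288 = -125213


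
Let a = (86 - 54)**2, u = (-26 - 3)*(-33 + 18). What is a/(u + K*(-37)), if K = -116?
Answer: 1024/4727 ≈ 0.21663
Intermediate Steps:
u = 435 (u = -29*(-15) = 435)
a = 1024 (a = 32**2 = 1024)
a/(u + K*(-37)) = 1024/(435 - 116*(-37)) = 1024/(435 + 4292) = 1024/4727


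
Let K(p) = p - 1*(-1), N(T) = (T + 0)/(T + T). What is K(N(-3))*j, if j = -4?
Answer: -6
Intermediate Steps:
N(T) = ½ (N(T) = T/((2*T)) = T*(1/(2*T)) = ½)
K(p) = 1 + p (K(p) = p + 1 = 1 + p)
K(N(-3))*j = (1 + ½)*(-4) = (3/2)*(-4) = -6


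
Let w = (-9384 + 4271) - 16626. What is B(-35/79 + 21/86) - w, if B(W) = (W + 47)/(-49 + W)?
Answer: 2422031652/111419 ≈ 21738.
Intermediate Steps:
B(W) = (47 + W)/(-49 + W)
w = -21739 (w = -5113 - 16626 = -21739)
B(-35/79 + 21/86) - w = (47 + (-35/79 + 21/86))/(-49 + (-35/79 + 21/86)) - 1*(-21739) = (47 + (-35*1/79 + 21*(1/86)))/(-49 + (-35*1/79 + 21*(1/86))) + 21739 = (47 + (-35/79 + 21/86))/(-49 + (-35/79 + 21/86)) + 21739 = (47 - 1351/6794)/(-49 - 1351/6794) + 21739 = (317967/6794)/(-334257/6794) + 21739 = -6794/334257*317967/6794 + 21739 = -105989/111419 + 21739 = 2422031652/111419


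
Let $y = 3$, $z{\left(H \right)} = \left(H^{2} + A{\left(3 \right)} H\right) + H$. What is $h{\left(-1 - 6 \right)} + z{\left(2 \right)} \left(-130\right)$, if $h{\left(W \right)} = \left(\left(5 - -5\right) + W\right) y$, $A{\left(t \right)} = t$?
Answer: $-1551$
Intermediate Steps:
$z{\left(H \right)} = H^{2} + 4 H$ ($z{\left(H \right)} = \left(H^{2} + 3 H\right) + H = H^{2} + 4 H$)
$h{\left(W \right)} = 30 + 3 W$ ($h{\left(W \right)} = \left(\left(5 - -5\right) + W\right) 3 = \left(\left(5 + 5\right) + W\right) 3 = \left(10 + W\right) 3 = 30 + 3 W$)
$h{\left(-1 - 6 \right)} + z{\left(2 \right)} \left(-130\right) = \left(30 + 3 \left(-1 - 6\right)\right) + 2 \left(4 + 2\right) \left(-130\right) = \left(30 + 3 \left(-1 - 6\right)\right) + 2 \cdot 6 \left(-130\right) = \left(30 + 3 \left(-7\right)\right) + 12 \left(-130\right) = \left(30 - 21\right) - 1560 = 9 - 1560 = -1551$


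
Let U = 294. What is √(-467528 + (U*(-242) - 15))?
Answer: I*√538691 ≈ 733.96*I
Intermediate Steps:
√(-467528 + (U*(-242) - 15)) = √(-467528 + (294*(-242) - 15)) = √(-467528 + (-71148 - 15)) = √(-467528 - 71163) = √(-538691) = I*√538691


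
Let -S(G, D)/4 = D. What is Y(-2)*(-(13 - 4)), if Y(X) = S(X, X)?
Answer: -72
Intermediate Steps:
S(G, D) = -4*D
Y(X) = -4*X
Y(-2)*(-(13 - 4)) = (-4*(-2))*(-(13 - 4)) = 8*(-1*9) = 8*(-9) = -72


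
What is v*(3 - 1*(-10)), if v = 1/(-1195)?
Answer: -13/1195 ≈ -0.010879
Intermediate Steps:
v = -1/1195 ≈ -0.00083682
v*(3 - 1*(-10)) = -(3 - 1*(-10))/1195 = -(3 + 10)/1195 = -1/1195*13 = -13/1195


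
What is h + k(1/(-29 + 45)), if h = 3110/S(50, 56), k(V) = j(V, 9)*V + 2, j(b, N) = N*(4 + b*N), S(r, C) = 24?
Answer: 103027/768 ≈ 134.15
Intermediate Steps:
j(b, N) = N*(4 + N*b)
k(V) = 2 + V*(36 + 81*V) (k(V) = (9*(4 + 9*V))*V + 2 = (36 + 81*V)*V + 2 = V*(36 + 81*V) + 2 = 2 + V*(36 + 81*V))
h = 1555/12 (h = 3110/24 = 3110*(1/24) = 1555/12 ≈ 129.58)
h + k(1/(-29 + 45)) = 1555/12 + (2 + 9*(4 + 9/(-29 + 45))/(-29 + 45)) = 1555/12 + (2 + 9*(4 + 9/16)/16) = 1555/12 + (2 + 9*(1/16)*(4 + 9*(1/16))) = 1555/12 + (2 + 9*(1/16)*(4 + 9/16)) = 1555/12 + (2 + 9*(1/16)*(73/16)) = 1555/12 + (2 + 657/256) = 1555/12 + 1169/256 = 103027/768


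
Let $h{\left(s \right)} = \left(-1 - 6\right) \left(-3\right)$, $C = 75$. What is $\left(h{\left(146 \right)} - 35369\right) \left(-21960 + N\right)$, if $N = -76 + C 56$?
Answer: $630466928$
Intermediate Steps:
$h{\left(s \right)} = 21$ ($h{\left(s \right)} = \left(-7\right) \left(-3\right) = 21$)
$N = 4124$ ($N = -76 + 75 \cdot 56 = -76 + 4200 = 4124$)
$\left(h{\left(146 \right)} - 35369\right) \left(-21960 + N\right) = \left(21 - 35369\right) \left(-21960 + 4124\right) = \left(-35348\right) \left(-17836\right) = 630466928$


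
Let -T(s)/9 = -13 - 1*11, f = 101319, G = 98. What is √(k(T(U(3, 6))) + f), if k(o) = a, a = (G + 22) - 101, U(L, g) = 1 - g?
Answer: √101338 ≈ 318.34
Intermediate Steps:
T(s) = 216 (T(s) = -9*(-13 - 1*11) = -9*(-13 - 11) = -9*(-24) = 216)
a = 19 (a = (98 + 22) - 101 = 120 - 101 = 19)
k(o) = 19
√(k(T(U(3, 6))) + f) = √(19 + 101319) = √101338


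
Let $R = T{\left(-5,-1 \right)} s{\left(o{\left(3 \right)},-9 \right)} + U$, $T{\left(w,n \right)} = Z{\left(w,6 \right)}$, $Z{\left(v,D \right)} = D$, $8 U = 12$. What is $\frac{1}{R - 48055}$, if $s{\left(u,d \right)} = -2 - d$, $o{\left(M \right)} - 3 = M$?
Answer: $- \frac{2}{96023} \approx -2.0828 \cdot 10^{-5}$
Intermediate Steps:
$U = \frac{3}{2}$ ($U = \frac{1}{8} \cdot 12 = \frac{3}{2} \approx 1.5$)
$o{\left(M \right)} = 3 + M$
$T{\left(w,n \right)} = 6$
$R = \frac{87}{2}$ ($R = 6 \left(-2 - -9\right) + \frac{3}{2} = 6 \left(-2 + 9\right) + \frac{3}{2} = 6 \cdot 7 + \frac{3}{2} = 42 + \frac{3}{2} = \frac{87}{2} \approx 43.5$)
$\frac{1}{R - 48055} = \frac{1}{\frac{87}{2} - 48055} = \frac{1}{- \frac{96023}{2}} = - \frac{2}{96023}$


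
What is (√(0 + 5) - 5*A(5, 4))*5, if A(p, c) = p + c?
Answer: -225 + 5*√5 ≈ -213.82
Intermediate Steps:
A(p, c) = c + p
(√(0 + 5) - 5*A(5, 4))*5 = (√(0 + 5) - 5*(4 + 5))*5 = (√5 - 5*9)*5 = (√5 - 45)*5 = (-45 + √5)*5 = -225 + 5*√5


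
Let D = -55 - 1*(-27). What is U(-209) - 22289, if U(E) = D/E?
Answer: -4658373/209 ≈ -22289.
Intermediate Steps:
D = -28 (D = -55 + 27 = -28)
U(E) = -28/E
U(-209) - 22289 = -28/(-209) - 22289 = -28*(-1/209) - 22289 = 28/209 - 22289 = -4658373/209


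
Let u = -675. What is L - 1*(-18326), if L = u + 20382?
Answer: 38033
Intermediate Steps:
L = 19707 (L = -675 + 20382 = 19707)
L - 1*(-18326) = 19707 - 1*(-18326) = 19707 + 18326 = 38033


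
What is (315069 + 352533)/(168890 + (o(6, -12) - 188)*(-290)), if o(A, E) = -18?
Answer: 111267/38105 ≈ 2.9200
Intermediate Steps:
(315069 + 352533)/(168890 + (o(6, -12) - 188)*(-290)) = (315069 + 352533)/(168890 + (-18 - 188)*(-290)) = 667602/(168890 - 206*(-290)) = 667602/(168890 + 59740) = 667602/228630 = 667602*(1/228630) = 111267/38105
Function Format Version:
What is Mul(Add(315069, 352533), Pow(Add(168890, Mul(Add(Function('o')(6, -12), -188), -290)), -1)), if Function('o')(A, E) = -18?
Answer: Rational(111267, 38105) ≈ 2.9200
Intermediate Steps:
Mul(Add(315069, 352533), Pow(Add(168890, Mul(Add(Function('o')(6, -12), -188), -290)), -1)) = Mul(Add(315069, 352533), Pow(Add(168890, Mul(Add(-18, -188), -290)), -1)) = Mul(667602, Pow(Add(168890, Mul(-206, -290)), -1)) = Mul(667602, Pow(Add(168890, 59740), -1)) = Mul(667602, Pow(228630, -1)) = Mul(667602, Rational(1, 228630)) = Rational(111267, 38105)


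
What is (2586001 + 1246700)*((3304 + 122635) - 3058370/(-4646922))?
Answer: 53405199593713184/110641 ≈ 4.8269e+11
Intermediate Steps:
(2586001 + 1246700)*((3304 + 122635) - 3058370/(-4646922)) = 3832701*(125939 - 3058370*(-1/4646922)) = 3832701*(125939 + 218455/331923) = 3832701*(41802269152/331923) = 53405199593713184/110641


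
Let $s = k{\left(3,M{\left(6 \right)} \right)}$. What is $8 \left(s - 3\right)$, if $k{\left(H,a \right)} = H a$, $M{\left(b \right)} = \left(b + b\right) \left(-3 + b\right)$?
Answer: $840$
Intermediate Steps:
$M{\left(b \right)} = 2 b \left(-3 + b\right)$
$s = 108$ ($s = 3 \cdot 2 \cdot 6 \left(-3 + 6\right) = 3 \cdot 2 \cdot 6 \cdot 3 = 3 \cdot 36 = 108$)
$8 \left(s - 3\right) = 8 \left(108 - 3\right) = 8 \cdot 105 = 840$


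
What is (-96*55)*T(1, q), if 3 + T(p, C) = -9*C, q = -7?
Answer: -316800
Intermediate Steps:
T(p, C) = -3 - 9*C
(-96*55)*T(1, q) = (-96*55)*(-3 - 9*(-7)) = -5280*(-3 + 63) = -5280*60 = -316800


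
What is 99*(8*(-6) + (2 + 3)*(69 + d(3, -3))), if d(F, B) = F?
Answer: 30888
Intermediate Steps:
99*(8*(-6) + (2 + 3)*(69 + d(3, -3))) = 99*(8*(-6) + (2 + 3)*(69 + 3)) = 99*(-48 + 5*72) = 99*(-48 + 360) = 99*312 = 30888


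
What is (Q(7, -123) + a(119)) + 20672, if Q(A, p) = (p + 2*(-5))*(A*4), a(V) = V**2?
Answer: 31109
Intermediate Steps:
Q(A, p) = 4*A*(-10 + p) (Q(A, p) = (p - 10)*(4*A) = (-10 + p)*(4*A) = 4*A*(-10 + p))
(Q(7, -123) + a(119)) + 20672 = (4*7*(-10 - 123) + 119**2) + 20672 = (4*7*(-133) + 14161) + 20672 = (-3724 + 14161) + 20672 = 10437 + 20672 = 31109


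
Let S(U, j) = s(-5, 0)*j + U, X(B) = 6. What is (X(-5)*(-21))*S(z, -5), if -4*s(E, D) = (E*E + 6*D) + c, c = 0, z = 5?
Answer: -9135/2 ≈ -4567.5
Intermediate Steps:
s(E, D) = -3*D/2 - E²/4 (s(E, D) = -((E*E + 6*D) + 0)/4 = -((E² + 6*D) + 0)/4 = -(E² + 6*D)/4 = -3*D/2 - E²/4)
S(U, j) = U - 25*j/4 (S(U, j) = (-3/2*0 - ¼*(-5)²)*j + U = (0 - ¼*25)*j + U = (0 - 25/4)*j + U = -25*j/4 + U = U - 25*j/4)
(X(-5)*(-21))*S(z, -5) = (6*(-21))*(5 - 25/4*(-5)) = -126*(5 + 125/4) = -126*145/4 = -9135/2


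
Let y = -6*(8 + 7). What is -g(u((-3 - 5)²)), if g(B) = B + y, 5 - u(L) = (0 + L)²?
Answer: 4181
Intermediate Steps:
y = -90 (y = -6*15 = -90)
u(L) = 5 - L² (u(L) = 5 - (0 + L)² = 5 - L²)
g(B) = -90 + B (g(B) = B - 90 = -90 + B)
-g(u((-3 - 5)²)) = -(-90 + (5 - ((-3 - 5)²)²)) = -(-90 + (5 - ((-8)²)²)) = -(-90 + (5 - 1*64²)) = -(-90 + (5 - 1*4096)) = -(-90 + (5 - 4096)) = -(-90 - 4091) = -1*(-4181) = 4181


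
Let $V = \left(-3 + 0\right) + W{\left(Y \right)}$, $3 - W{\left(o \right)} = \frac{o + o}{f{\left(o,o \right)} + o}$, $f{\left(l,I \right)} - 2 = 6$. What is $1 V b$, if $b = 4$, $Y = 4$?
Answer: $- \frac{8}{3} \approx -2.6667$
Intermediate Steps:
$f{\left(l,I \right)} = 8$ ($f{\left(l,I \right)} = 2 + 6 = 8$)
$W{\left(o \right)} = 3 - \frac{2 o}{8 + o}$ ($W{\left(o \right)} = 3 - \frac{o + o}{8 + o} = 3 - \frac{2 o}{8 + o}$)
$V = - \frac{2}{3}$ ($V = \left(-3 + 0\right) + \frac{24 + 4}{8 + 4} = -3 + \frac{1}{12} \cdot 28 = -3 + \frac{7}{3} = - \frac{2}{3} \approx -0.66667$)
$1 V b = 1 \left(- \frac{2}{3}\right) 4 = \left(- \frac{2}{3}\right) 4 = - \frac{8}{3}$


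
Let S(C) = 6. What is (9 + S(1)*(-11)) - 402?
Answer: -459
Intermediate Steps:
(9 + S(1)*(-11)) - 402 = (9 + 6*(-11)) - 402 = (9 - 66) - 402 = -57 - 402 = -459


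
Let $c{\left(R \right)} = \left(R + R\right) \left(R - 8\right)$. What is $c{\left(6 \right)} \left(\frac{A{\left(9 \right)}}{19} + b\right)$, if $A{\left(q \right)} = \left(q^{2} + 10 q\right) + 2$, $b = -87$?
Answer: $\frac{35520}{19} \approx 1869.5$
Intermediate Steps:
$c{\left(R \right)} = 2 R \left(-8 + R\right)$
$A{\left(q \right)} = 2 + q^{2} + 10 q$
$c{\left(6 \right)} \left(\frac{A{\left(9 \right)}}{19} + b\right) = 2 \cdot 6 \left(-8 + 6\right) \left(\frac{2 + 9^{2} + 10 \cdot 9}{19} - 87\right) = 2 \cdot 6 \left(-2\right) \left(\left(2 + 81 + 90\right) \frac{1}{19} - 87\right) = - 24 \left(173 \cdot \frac{1}{19} - 87\right) = - 24 \left(\frac{173}{19} - 87\right) = \left(-24\right) \left(- \frac{1480}{19}\right) = \frac{35520}{19}$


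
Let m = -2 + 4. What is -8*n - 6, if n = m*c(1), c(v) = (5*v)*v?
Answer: -86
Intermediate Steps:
m = 2
c(v) = 5*v**2
n = 10 (n = 2*(5*1**2) = 2*(5*1) = 2*5 = 10)
-8*n - 6 = -8*10 - 6 = -80 - 6 = -86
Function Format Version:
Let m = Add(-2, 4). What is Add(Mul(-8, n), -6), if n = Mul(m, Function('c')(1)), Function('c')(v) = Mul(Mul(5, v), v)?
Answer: -86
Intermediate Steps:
m = 2
Function('c')(v) = Mul(5, Pow(v, 2))
n = 10 (n = Mul(2, Mul(5, Pow(1, 2))) = Mul(2, Mul(5, 1)) = Mul(2, 5) = 10)
Add(Mul(-8, n), -6) = Add(Mul(-8, 10), -6) = Add(-80, -6) = -86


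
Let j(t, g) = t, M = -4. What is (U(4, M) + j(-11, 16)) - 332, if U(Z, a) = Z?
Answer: -339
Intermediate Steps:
(U(4, M) + j(-11, 16)) - 332 = (4 - 11) - 332 = -7 - 332 = -339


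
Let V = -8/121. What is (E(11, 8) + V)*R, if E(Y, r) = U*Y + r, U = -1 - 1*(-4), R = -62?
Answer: -307086/121 ≈ -2537.9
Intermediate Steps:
V = -8/121 (V = -8*1/121 = -8/121 ≈ -0.066116)
U = 3 (U = -1 + 4 = 3)
E(Y, r) = r + 3*Y (E(Y, r) = 3*Y + r = r + 3*Y)
(E(11, 8) + V)*R = ((8 + 3*11) - 8/121)*(-62) = ((8 + 33) - 8/121)*(-62) = (41 - 8/121)*(-62) = (4953/121)*(-62) = -307086/121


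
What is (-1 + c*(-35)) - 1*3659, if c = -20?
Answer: -2960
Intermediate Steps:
(-1 + c*(-35)) - 1*3659 = (-1 - 20*(-35)) - 1*3659 = (-1 + 700) - 3659 = 699 - 3659 = -2960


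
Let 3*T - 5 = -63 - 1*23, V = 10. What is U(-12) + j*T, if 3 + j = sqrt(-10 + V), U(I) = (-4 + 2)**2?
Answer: 85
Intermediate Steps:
U(I) = 4 (U(I) = (-2)**2 = 4)
j = -3 (j = -3 + sqrt(-10 + 10) = -3 + sqrt(0) = -3 + 0 = -3)
T = -27 (T = 5/3 + (-63 - 1*23)/3 = 5/3 + (-63 - 23)/3 = 5/3 + (1/3)*(-86) = 5/3 - 86/3 = -27)
U(-12) + j*T = 4 - 3*(-27) = 4 + 81 = 85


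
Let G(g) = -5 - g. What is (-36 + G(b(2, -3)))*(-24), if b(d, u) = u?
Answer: 912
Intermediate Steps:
(-36 + G(b(2, -3)))*(-24) = (-36 + (-5 - 1*(-3)))*(-24) = (-36 + (-5 + 3))*(-24) = (-36 - 2)*(-24) = -38*(-24) = 912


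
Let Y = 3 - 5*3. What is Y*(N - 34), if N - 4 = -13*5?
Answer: 1140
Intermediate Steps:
N = -61 (N = 4 - 13*5 = 4 - 65 = -61)
Y = -12 (Y = 3 - 15 = -12)
Y*(N - 34) = -12*(-61 - 34) = -12*(-95) = 1140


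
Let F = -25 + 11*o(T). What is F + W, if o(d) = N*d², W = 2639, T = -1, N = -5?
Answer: 2559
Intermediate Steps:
o(d) = -5*d²
F = -80 (F = -25 + 11*(-5*(-1)²) = -25 + 11*(-5*1) = -25 + 11*(-5) = -25 - 55 = -80)
F + W = -80 + 2639 = 2559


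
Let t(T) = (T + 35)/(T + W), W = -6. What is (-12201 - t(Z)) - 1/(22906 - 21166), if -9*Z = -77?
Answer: -488966123/40020 ≈ -12218.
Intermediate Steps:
Z = 77/9 (Z = -⅑*(-77) = 77/9 ≈ 8.5556)
t(T) = (35 + T)/(-6 + T) (t(T) = (T + 35)/(T - 6) = (35 + T)/(-6 + T))
(-12201 - t(Z)) - 1/(22906 - 21166) = (-12201 - (35 + 77/9)/(-6 + 77/9)) - 1/(22906 - 21166) = (-12201 - 392/(23/9*9)) - 1/1740 = (-12201 - 9*392/(23*9)) - 1*1/1740 = (-12201 - 1*392/23) - 1/1740 = (-12201 - 392/23) - 1/1740 = -281015/23 - 1/1740 = -488966123/40020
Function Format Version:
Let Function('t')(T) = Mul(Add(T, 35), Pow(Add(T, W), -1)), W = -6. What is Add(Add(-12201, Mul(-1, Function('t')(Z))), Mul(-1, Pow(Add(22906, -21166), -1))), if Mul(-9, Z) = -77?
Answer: Rational(-488966123, 40020) ≈ -12218.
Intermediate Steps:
Z = Rational(77, 9) (Z = Mul(Rational(-1, 9), -77) = Rational(77, 9) ≈ 8.5556)
Function('t')(T) = Mul(Pow(Add(-6, T), -1), Add(35, T)) (Function('t')(T) = Mul(Add(T, 35), Pow(Add(T, -6), -1)) = Mul(Add(35, T), Pow(Add(-6, T), -1)) = Mul(Pow(Add(-6, T), -1), Add(35, T)))
Add(Add(-12201, Mul(-1, Function('t')(Z))), Mul(-1, Pow(Add(22906, -21166), -1))) = Add(Add(-12201, Mul(-1, Mul(Pow(Add(-6, Rational(77, 9)), -1), Add(35, Rational(77, 9))))), Mul(-1, Pow(Add(22906, -21166), -1))) = Add(Add(-12201, Mul(-1, Mul(Pow(Rational(23, 9), -1), Rational(392, 9)))), Mul(-1, Pow(1740, -1))) = Add(Add(-12201, Mul(-1, Mul(Rational(9, 23), Rational(392, 9)))), Mul(-1, Rational(1, 1740))) = Add(Add(-12201, Mul(-1, Rational(392, 23))), Rational(-1, 1740)) = Add(Add(-12201, Rational(-392, 23)), Rational(-1, 1740)) = Add(Rational(-281015, 23), Rational(-1, 1740)) = Rational(-488966123, 40020)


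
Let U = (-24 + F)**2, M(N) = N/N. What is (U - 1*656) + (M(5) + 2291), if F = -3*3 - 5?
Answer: 3080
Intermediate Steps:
M(N) = 1
F = -14 (F = -9 - 5 = -14)
U = 1444 (U = (-24 - 14)**2 = (-38)**2 = 1444)
(U - 1*656) + (M(5) + 2291) = (1444 - 1*656) + (1 + 2291) = (1444 - 656) + 2292 = 788 + 2292 = 3080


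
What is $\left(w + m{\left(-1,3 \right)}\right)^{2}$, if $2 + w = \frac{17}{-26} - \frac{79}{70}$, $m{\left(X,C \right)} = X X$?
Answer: $\frac{1602756}{207025} \approx 7.7418$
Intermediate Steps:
$m{\left(X,C \right)} = X^{2}$
$w = - \frac{1721}{455}$ ($w = -2 + \left(\frac{17}{-26} - \frac{79}{70}\right) = -2 + \left(17 \left(- \frac{1}{26}\right) - \frac{79}{70}\right) = -2 - \frac{811}{455} = - \frac{1721}{455} \approx -3.7824$)
$\left(w + m{\left(-1,3 \right)}\right)^{2} = \left(- \frac{1721}{455} + \left(-1\right)^{2}\right)^{2} = \left(- \frac{1721}{455} + 1\right)^{2} = \left(- \frac{1266}{455}\right)^{2} = \frac{1602756}{207025}$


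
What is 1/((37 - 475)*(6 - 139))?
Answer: 1/58254 ≈ 1.7166e-5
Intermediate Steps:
1/((37 - 475)*(6 - 139)) = 1/(-438*(-133)) = 1/58254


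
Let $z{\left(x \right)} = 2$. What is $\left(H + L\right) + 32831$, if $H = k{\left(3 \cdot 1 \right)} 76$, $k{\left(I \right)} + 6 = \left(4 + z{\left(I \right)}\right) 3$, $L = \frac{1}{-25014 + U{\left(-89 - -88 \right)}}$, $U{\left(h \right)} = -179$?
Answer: $\frac{850087398}{25193} \approx 33743.0$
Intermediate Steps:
$L = - \frac{1}{25193}$ ($L = \frac{1}{-25014 - 179} = \frac{1}{-25193} = - \frac{1}{25193} \approx -3.9694 \cdot 10^{-5}$)
$k{\left(I \right)} = 12$ ($k{\left(I \right)} = -6 + \left(4 + 2\right) 3 = -6 + 6 \cdot 3 = -6 + 18 = 12$)
$H = 912$ ($H = 12 \cdot 76 = 912$)
$\left(H + L\right) + 32831 = \left(912 - \frac{1}{25193}\right) + 32831 = \frac{22976015}{25193} + 32831 = \frac{850087398}{25193}$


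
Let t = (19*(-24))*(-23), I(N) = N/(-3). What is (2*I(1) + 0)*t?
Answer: -6992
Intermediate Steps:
I(N) = -N/3 (I(N) = N*(-⅓) = -N/3)
t = 10488 (t = -456*(-23) = 10488)
(2*I(1) + 0)*t = (2*(-⅓*1) + 0)*10488 = (2*(-⅓) + 0)*10488 = (-⅔ + 0)*10488 = -⅔*10488 = -6992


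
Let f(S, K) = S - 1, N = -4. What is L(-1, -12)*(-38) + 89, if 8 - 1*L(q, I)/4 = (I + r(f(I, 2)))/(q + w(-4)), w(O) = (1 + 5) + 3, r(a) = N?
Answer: -1431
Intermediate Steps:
f(S, K) = -1 + S
r(a) = -4
w(O) = 9 (w(O) = 6 + 3 = 9)
L(q, I) = 32 - 4*(-4 + I)/(9 + q) (L(q, I) = 32 - 4*(I - 4)/(q + 9) = 32 - 4*(-4 + I)/(9 + q))
L(-1, -12)*(-38) + 89 = (4*(76 - 1*(-12) + 8*(-1))/(9 - 1))*(-38) + 89 = (4*(76 + 12 - 8)/8)*(-38) + 89 = (4*(⅛)*80)*(-38) + 89 = 40*(-38) + 89 = -1520 + 89 = -1431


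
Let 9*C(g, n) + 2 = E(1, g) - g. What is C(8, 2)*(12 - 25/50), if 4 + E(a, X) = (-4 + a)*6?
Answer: -368/9 ≈ -40.889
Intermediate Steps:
E(a, X) = -28 + 6*a (E(a, X) = -4 + (-4 + a)*6 = -4 + (-24 + 6*a) = -28 + 6*a)
C(g, n) = -8/3 - g/9 (C(g, n) = -2/9 + ((-28 + 6*1) - g)/9 = -2/9 + ((-28 + 6) - g)/9 = -2/9 + (-22 - g)/9 = -2/9 + (-22/9 - g/9) = -8/3 - g/9)
C(8, 2)*(12 - 25/50) = (-8/3 - 1/9*8)*(12 - 25/50) = (-8/3 - 8/9)*(12 - 25*1/50) = -32*(12 - 1/2)/9 = -32/9*23/2 = -368/9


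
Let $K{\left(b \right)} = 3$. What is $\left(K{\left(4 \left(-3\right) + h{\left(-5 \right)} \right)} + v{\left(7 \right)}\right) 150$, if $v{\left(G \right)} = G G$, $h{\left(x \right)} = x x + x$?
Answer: $7800$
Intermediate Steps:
$h{\left(x \right)} = x + x^{2}$ ($h{\left(x \right)} = x^{2} + x = x + x^{2}$)
$v{\left(G \right)} = G^{2}$
$\left(K{\left(4 \left(-3\right) + h{\left(-5 \right)} \right)} + v{\left(7 \right)}\right) 150 = \left(3 + 7^{2}\right) 150 = \left(3 + 49\right) 150 = 52 \cdot 150 = 7800$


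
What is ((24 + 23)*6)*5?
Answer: 1410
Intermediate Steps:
((24 + 23)*6)*5 = (47*6)*5 = 282*5 = 1410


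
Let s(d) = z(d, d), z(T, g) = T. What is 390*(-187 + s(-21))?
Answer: -81120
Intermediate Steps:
s(d) = d
390*(-187 + s(-21)) = 390*(-187 - 21) = 390*(-208) = -81120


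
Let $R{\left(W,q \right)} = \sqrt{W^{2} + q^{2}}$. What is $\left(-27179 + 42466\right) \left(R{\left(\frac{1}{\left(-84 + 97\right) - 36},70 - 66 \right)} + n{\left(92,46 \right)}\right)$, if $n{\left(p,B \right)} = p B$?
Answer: $64694584 + \frac{15287 \sqrt{8465}}{23} \approx 6.4756 \cdot 10^{7}$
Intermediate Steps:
$n{\left(p,B \right)} = B p$
$\left(-27179 + 42466\right) \left(R{\left(\frac{1}{\left(-84 + 97\right) - 36},70 - 66 \right)} + n{\left(92,46 \right)}\right) = \left(-27179 + 42466\right) \left(\sqrt{\left(\frac{1}{\left(-84 + 97\right) - 36}\right)^{2} + \left(70 - 66\right)^{2}} + 46 \cdot 92\right) = 15287 \left(\sqrt{\left(\frac{1}{13 - 36}\right)^{2} + \left(70 - 66\right)^{2}} + 4232\right) = 15287 \left(\sqrt{\left(\frac{1}{-23}\right)^{2} + 4^{2}} + 4232\right) = 15287 \left(\sqrt{\left(- \frac{1}{23}\right)^{2} + 16} + 4232\right) = 15287 \left(\sqrt{\frac{1}{529} + 16} + 4232\right) = 15287 \left(\sqrt{\frac{8465}{529}} + 4232\right) = 15287 \left(\frac{\sqrt{8465}}{23} + 4232\right) = 15287 \left(4232 + \frac{\sqrt{8465}}{23}\right) = 64694584 + \frac{15287 \sqrt{8465}}{23}$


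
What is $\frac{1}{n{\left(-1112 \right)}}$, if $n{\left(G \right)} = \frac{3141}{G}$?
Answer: $- \frac{1112}{3141} \approx -0.35403$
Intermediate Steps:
$\frac{1}{n{\left(-1112 \right)}} = \frac{1}{3141 \frac{1}{-1112}} = \frac{1}{3141 \left(- \frac{1}{1112}\right)} = \frac{1}{- \frac{3141}{1112}} = - \frac{1112}{3141}$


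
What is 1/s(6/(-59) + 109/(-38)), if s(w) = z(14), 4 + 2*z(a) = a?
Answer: 1/5 ≈ 0.20000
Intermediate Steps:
z(a) = -2 + a/2
s(w) = 5 (s(w) = -2 + (1/2)*14 = -2 + 7 = 5)
1/s(6/(-59) + 109/(-38)) = 1/5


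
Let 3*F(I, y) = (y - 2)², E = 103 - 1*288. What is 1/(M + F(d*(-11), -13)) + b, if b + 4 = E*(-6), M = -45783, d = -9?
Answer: 50553047/45708 ≈ 1106.0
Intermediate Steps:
E = -185 (E = 103 - 288 = -185)
F(I, y) = (-2 + y)²/3 (F(I, y) = (y - 2)²/3 = (-2 + y)²/3)
b = 1106 (b = -4 - 185*(-6) = -4 + 1110 = 1106)
1/(M + F(d*(-11), -13)) + b = 1/(-45783 + (-2 - 13)²/3) + 1106 = 1/(-45783 + (⅓)*(-15)²) + 1106 = 1/(-45783 + (⅓)*225) + 1106 = 1/(-45783 + 75) + 1106 = 1/(-45708) + 1106 = -1/45708 + 1106 = 50553047/45708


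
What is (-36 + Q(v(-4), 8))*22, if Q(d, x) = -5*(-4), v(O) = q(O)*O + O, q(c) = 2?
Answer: -352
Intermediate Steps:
v(O) = 3*O (v(O) = 2*O + O = 3*O)
Q(d, x) = 20
(-36 + Q(v(-4), 8))*22 = (-36 + 20)*22 = -16*22 = -352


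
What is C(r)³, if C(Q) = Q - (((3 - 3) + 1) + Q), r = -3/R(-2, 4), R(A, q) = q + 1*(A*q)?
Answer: -1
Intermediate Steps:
R(A, q) = q + A*q
r = ¾ (r = -3*1/(4*(1 - 2)) = -3/(4*(-1)) = -3/(-4) = -3*(-¼) = ¾ ≈ 0.75000)
C(Q) = -1 (C(Q) = Q - ((0 + 1) + Q) = Q - (1 + Q) = Q + (-1 - Q) = -1)
C(r)³ = (-1)³ = -1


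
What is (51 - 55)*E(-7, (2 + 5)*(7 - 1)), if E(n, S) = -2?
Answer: 8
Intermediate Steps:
(51 - 55)*E(-7, (2 + 5)*(7 - 1)) = (51 - 55)*(-2) = -4*(-2) = 8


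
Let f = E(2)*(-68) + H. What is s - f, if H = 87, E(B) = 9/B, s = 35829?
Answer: 36048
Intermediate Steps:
f = -219 (f = (9/2)*(-68) + 87 = -306 + 87 = -219)
s - f = 35829 - 1*(-219) = 35829 + 219 = 36048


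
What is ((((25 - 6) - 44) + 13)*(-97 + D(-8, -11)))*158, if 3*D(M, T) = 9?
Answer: 178224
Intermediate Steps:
D(M, T) = 3 (D(M, T) = (⅓)*9 = 3)
((((25 - 6) - 44) + 13)*(-97 + D(-8, -11)))*158 = ((((25 - 6) - 44) + 13)*(-97 + 3))*158 = (((19 - 44) + 13)*(-94))*158 = ((-25 + 13)*(-94))*158 = -12*(-94)*158 = 1128*158 = 178224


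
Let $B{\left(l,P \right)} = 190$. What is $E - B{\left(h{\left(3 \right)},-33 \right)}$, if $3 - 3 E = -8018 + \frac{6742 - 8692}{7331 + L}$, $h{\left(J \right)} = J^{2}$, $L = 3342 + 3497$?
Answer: $\frac{812174}{327} \approx 2483.7$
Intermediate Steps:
$L = 6839$
$E = \frac{874304}{327}$ ($E = 1 - \frac{-8018 + \frac{6742 - 8692}{7331 + 6839}}{3} = 1 - \frac{-8018 - \frac{1950}{14170}}{3} = 1 - \frac{-8018 - \frac{15}{109}}{3} = 1 - - \frac{873977}{327} = 1 + \frac{873977}{327} = \frac{874304}{327} \approx 2673.7$)
$E - B{\left(h{\left(3 \right)},-33 \right)} = \frac{874304}{327} - 190 = \frac{812174}{327}$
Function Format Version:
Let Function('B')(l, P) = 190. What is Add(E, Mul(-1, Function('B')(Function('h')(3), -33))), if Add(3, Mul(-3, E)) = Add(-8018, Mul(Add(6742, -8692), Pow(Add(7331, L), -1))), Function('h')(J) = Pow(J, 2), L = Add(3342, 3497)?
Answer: Rational(812174, 327) ≈ 2483.7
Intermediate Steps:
L = 6839
E = Rational(874304, 327) (E = Add(1, Mul(Rational(-1, 3), Add(-8018, Mul(Add(6742, -8692), Pow(Add(7331, 6839), -1))))) = Add(1, Mul(Rational(-1, 3), Add(-8018, Mul(-1950, Pow(14170, -1))))) = Add(1, Mul(Rational(-1, 3), Add(-8018, Mul(-1950, Rational(1, 14170))))) = Add(1, Mul(Rational(-1, 3), Add(-8018, Rational(-15, 109)))) = Add(1, Mul(Rational(-1, 3), Rational(-873977, 109))) = Add(1, Rational(873977, 327)) = Rational(874304, 327) ≈ 2673.7)
Add(E, Mul(-1, Function('B')(Function('h')(3), -33))) = Add(Rational(874304, 327), Mul(-1, 190)) = Add(Rational(874304, 327), -190) = Rational(812174, 327)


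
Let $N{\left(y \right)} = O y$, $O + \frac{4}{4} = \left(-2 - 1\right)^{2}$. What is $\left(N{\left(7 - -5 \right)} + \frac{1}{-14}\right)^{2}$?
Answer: $\frac{1803649}{196} \approx 9202.3$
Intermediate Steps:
$O = 8$ ($O = -1 + \left(-2 - 1\right)^{2} = -1 + \left(-3\right)^{2} = -1 + 9 = 8$)
$N{\left(y \right)} = 8 y$
$\left(N{\left(7 - -5 \right)} + \frac{1}{-14}\right)^{2} = \left(8 \left(7 - -5\right) + \frac{1}{-14}\right)^{2} = \left(8 \left(7 + 5\right) - \frac{1}{14}\right)^{2} = \left(8 \cdot 12 - \frac{1}{14}\right)^{2} = \left(96 - \frac{1}{14}\right)^{2} = \left(\frac{1343}{14}\right)^{2} = \frac{1803649}{196}$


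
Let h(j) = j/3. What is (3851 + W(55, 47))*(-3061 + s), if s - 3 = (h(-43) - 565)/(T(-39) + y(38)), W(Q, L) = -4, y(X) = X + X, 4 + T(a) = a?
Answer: -106484960/9 ≈ -1.1832e+7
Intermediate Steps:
T(a) = -4 + a
y(X) = 2*X
h(j) = j/3 (h(j) = j*(⅓) = j/3)
s = -131/9 (s = 3 + ((⅓)*(-43) - 565)/((-4 - 39) + 2*38) = 3 + (-43/3 - 565)/(-43 + 76) = 3 - 1738/3/33 = 3 - 1738/3*1/33 = 3 - 158/9 = -131/9 ≈ -14.556)
(3851 + W(55, 47))*(-3061 + s) = (3851 - 4)*(-3061 - 131/9) = 3847*(-27680/9) = -106484960/9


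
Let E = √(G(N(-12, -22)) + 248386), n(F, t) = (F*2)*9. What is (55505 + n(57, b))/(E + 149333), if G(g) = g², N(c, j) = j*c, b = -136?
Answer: 8441943823/22300026807 - 56531*√318082/22300026807 ≈ 0.37713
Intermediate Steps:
n(F, t) = 18*F (n(F, t) = (2*F)*9 = 18*F)
N(c, j) = c*j
E = √318082 (E = √((-12*(-22))² + 248386) = √(264² + 248386) = √(69696 + 248386) = √318082 ≈ 563.99)
(55505 + n(57, b))/(E + 149333) = (55505 + 18*57)/(√318082 + 149333) = (55505 + 1026)/(149333 + √318082) = 56531/(149333 + √318082)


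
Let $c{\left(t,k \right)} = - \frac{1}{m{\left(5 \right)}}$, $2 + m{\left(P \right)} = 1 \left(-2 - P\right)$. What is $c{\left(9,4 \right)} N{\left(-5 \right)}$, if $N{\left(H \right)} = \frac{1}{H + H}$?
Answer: $- \frac{1}{90} \approx -0.011111$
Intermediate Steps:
$m{\left(P \right)} = -4 - P$ ($m{\left(P \right)} = -2 + 1 \left(-2 - P\right) = -2 - \left(2 + P\right) = -4 - P$)
$c{\left(t,k \right)} = \frac{1}{9}$ ($c{\left(t,k \right)} = - \frac{1}{-4 - 5} = - \frac{1}{-9} = \left(-1\right) \left(- \frac{1}{9}\right) = \frac{1}{9}$)
$N{\left(H \right)} = \frac{1}{2 H}$
$c{\left(9,4 \right)} N{\left(-5 \right)} = \frac{\frac{1}{2} \frac{1}{-5}}{9} = \frac{\frac{1}{2} \left(- \frac{1}{5}\right)}{9} = \frac{1}{9} \left(- \frac{1}{10}\right) = - \frac{1}{90}$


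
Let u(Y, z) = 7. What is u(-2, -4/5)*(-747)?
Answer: -5229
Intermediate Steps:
u(-2, -4/5)*(-747) = 7*(-747) = -5229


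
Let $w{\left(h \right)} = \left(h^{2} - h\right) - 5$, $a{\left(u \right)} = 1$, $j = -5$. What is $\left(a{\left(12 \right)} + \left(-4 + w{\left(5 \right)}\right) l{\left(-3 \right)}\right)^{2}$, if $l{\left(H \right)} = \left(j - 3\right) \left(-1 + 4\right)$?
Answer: $69169$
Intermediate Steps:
$l{\left(H \right)} = -24$ ($l{\left(H \right)} = \left(-5 - 3\right) \left(-1 + 4\right) = \left(-8\right) 3 = -24$)
$w{\left(h \right)} = -5 + h^{2} - h$
$\left(a{\left(12 \right)} + \left(-4 + w{\left(5 \right)}\right) l{\left(-3 \right)}\right)^{2} = \left(1 + \left(-4 - \left(10 - 25\right)\right) \left(-24\right)\right)^{2} = \left(1 + \left(-4 - -15\right) \left(-24\right)\right)^{2} = \left(1 + \left(-4 + 15\right) \left(-24\right)\right)^{2} = \left(1 + 11 \left(-24\right)\right)^{2} = \left(1 - 264\right)^{2} = \left(-263\right)^{2} = 69169$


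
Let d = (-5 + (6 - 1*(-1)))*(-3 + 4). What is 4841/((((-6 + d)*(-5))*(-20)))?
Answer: -4841/400 ≈ -12.102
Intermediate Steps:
d = 2 (d = (-5 + (6 + 1))*1 = (-5 + 7)*1 = 2*1 = 2)
4841/((((-6 + d)*(-5))*(-20))) = 4841/((((-6 + 2)*(-5))*(-20))) = 4841/((-4*(-5)*(-20))) = 4841/((20*(-20))) = 4841/(-400) = 4841*(-1/400) = -4841/400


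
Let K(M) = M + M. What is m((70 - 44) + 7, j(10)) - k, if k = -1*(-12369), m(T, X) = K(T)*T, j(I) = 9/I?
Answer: -10191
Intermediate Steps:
K(M) = 2*M
m(T, X) = 2*T**2 (m(T, X) = (2*T)*T = 2*T**2)
k = 12369
m((70 - 44) + 7, j(10)) - k = 2*((70 - 44) + 7)**2 - 1*12369 = 2*(26 + 7)**2 - 12369 = 2*33**2 - 12369 = 2*1089 - 12369 = 2178 - 12369 = -10191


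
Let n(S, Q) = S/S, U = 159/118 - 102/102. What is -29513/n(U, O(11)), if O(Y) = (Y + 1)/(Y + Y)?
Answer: -29513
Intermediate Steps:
U = 41/118 (U = 159*(1/118) - 102*1/102 = 159/118 - 1 = 41/118 ≈ 0.34746)
O(Y) = (1 + Y)/(2*Y) (O(Y) = (1 + Y)/((2*Y)) = (1 + Y)*(1/(2*Y)) = (1 + Y)/(2*Y))
n(S, Q) = 1
-29513/n(U, O(11)) = -29513/1 = -29513*1 = -29513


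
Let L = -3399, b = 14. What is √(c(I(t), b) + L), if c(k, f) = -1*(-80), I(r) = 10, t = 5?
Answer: I*√3319 ≈ 57.611*I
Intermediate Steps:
c(k, f) = 80
√(c(I(t), b) + L) = √(80 - 3399) = √(-3319) = I*√3319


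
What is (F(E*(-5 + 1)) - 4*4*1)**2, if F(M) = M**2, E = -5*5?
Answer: 99680256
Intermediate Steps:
E = -25
(F(E*(-5 + 1)) - 4*4*1)**2 = ((-25*(-5 + 1))**2 - 4*4*1)**2 = ((-25*(-4))**2 - 16*1)**2 = (100**2 - 16)**2 = (10000 - 16)**2 = 9984**2 = 99680256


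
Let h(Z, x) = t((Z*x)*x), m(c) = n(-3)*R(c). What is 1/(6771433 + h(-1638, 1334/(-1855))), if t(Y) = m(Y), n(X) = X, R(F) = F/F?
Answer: 1/6771430 ≈ 1.4768e-7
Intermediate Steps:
R(F) = 1
m(c) = -3 (m(c) = -3*1 = -3)
t(Y) = -3
h(Z, x) = -3
1/(6771433 + h(-1638, 1334/(-1855))) = 1/(6771433 - 3) = 1/6771430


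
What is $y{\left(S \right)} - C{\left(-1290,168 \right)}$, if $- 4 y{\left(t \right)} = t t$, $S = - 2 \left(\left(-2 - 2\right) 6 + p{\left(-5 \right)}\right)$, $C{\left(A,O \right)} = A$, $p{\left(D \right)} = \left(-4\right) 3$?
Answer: $-6$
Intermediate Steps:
$p{\left(D \right)} = -12$
$S = 72$ ($S = - 2 \left(\left(-2 - 2\right) 6 - 12\right) = - 2 \left(\left(-4\right) 6 - 12\right) = - 2 \left(-24 - 12\right) = \left(-2\right) \left(-36\right) = 72$)
$y{\left(t \right)} = - \frac{t^{2}}{4}$ ($y{\left(t \right)} = - \frac{t t}{4} = - \frac{t^{2}}{4}$)
$y{\left(S \right)} - C{\left(-1290,168 \right)} = - \frac{72^{2}}{4} - -1290 = \left(- \frac{1}{4}\right) 5184 + 1290 = -1296 + 1290 = -6$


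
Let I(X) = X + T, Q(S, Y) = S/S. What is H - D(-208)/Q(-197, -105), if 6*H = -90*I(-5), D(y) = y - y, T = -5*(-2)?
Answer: -75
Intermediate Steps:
T = 10
Q(S, Y) = 1
I(X) = 10 + X (I(X) = X + 10 = 10 + X)
D(y) = 0
H = -75 (H = (-90*(10 - 5))/6 = (-90*5)/6 = (1/6)*(-450) = -75)
H - D(-208)/Q(-197, -105) = -75 - 0/1 = -75 - 0 = -75 - 1*0 = -75 + 0 = -75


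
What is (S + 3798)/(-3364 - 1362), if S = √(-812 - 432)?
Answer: -1899/2363 - I*√311/2363 ≈ -0.80364 - 0.0074631*I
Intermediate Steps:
S = 2*I*√311 (S = √(-1244) = 2*I*√311 ≈ 35.27*I)
(S + 3798)/(-3364 - 1362) = (2*I*√311 + 3798)/(-3364 - 1362) = (3798 + 2*I*√311)/(-4726) = (3798 + 2*I*√311)*(-1/4726) = -1899/2363 - I*√311/2363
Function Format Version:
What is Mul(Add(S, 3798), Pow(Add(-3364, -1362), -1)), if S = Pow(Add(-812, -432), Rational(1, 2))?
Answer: Add(Rational(-1899, 2363), Mul(Rational(-1, 2363), I, Pow(311, Rational(1, 2)))) ≈ Add(-0.80364, Mul(-0.0074631, I))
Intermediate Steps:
S = Mul(2, I, Pow(311, Rational(1, 2))) (S = Pow(-1244, Rational(1, 2)) = Mul(2, I, Pow(311, Rational(1, 2))) ≈ Mul(35.270, I))
Mul(Add(S, 3798), Pow(Add(-3364, -1362), -1)) = Mul(Add(Mul(2, I, Pow(311, Rational(1, 2))), 3798), Pow(Add(-3364, -1362), -1)) = Mul(Add(3798, Mul(2, I, Pow(311, Rational(1, 2)))), Pow(-4726, -1)) = Mul(Add(3798, Mul(2, I, Pow(311, Rational(1, 2)))), Rational(-1, 4726)) = Add(Rational(-1899, 2363), Mul(Rational(-1, 2363), I, Pow(311, Rational(1, 2))))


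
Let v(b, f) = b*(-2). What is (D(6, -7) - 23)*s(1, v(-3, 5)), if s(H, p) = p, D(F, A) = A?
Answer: -180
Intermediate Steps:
v(b, f) = -2*b
(D(6, -7) - 23)*s(1, v(-3, 5)) = (-7 - 23)*(-2*(-3)) = -30*6 = -180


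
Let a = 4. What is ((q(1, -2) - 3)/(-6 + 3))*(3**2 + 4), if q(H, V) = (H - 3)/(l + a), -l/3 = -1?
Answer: 299/21 ≈ 14.238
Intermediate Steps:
l = 3 (l = -3*(-1) = 3)
q(H, V) = -3/7 + H/7 (q(H, V) = (H - 3)/(3 + 4) = (-3 + H)/7 = (-3 + H)*(1/7) = -3/7 + H/7)
((q(1, -2) - 3)/(-6 + 3))*(3**2 + 4) = (((-3/7 + (1/7)*1) - 3)/(-6 + 3))*(3**2 + 4) = (((-3/7 + 1/7) - 3)/(-3))*(9 + 4) = ((-2/7 - 3)*(-1/3))*13 = -23/7*(-1/3)*13 = (23/21)*13 = 299/21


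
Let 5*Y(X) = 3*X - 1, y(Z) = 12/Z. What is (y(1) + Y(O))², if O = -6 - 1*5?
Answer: 676/25 ≈ 27.040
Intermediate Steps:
O = -11 (O = -6 - 5 = -11)
Y(X) = -⅕ + 3*X/5 (Y(X) = (3*X - 1)/5 = (-1 + 3*X)/5 = -⅕ + 3*X/5)
(y(1) + Y(O))² = (12/1 + (-⅕ + (⅗)*(-11)))² = (12*1 + (-⅕ - 33/5))² = (12 - 34/5)² = (26/5)² = 676/25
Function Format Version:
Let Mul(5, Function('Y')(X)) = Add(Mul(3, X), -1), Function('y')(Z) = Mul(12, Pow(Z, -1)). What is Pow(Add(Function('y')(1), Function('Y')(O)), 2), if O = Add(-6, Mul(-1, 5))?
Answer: Rational(676, 25) ≈ 27.040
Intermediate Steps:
O = -11 (O = Add(-6, -5) = -11)
Function('Y')(X) = Add(Rational(-1, 5), Mul(Rational(3, 5), X)) (Function('Y')(X) = Mul(Rational(1, 5), Add(Mul(3, X), -1)) = Mul(Rational(1, 5), Add(-1, Mul(3, X))) = Add(Rational(-1, 5), Mul(Rational(3, 5), X)))
Pow(Add(Function('y')(1), Function('Y')(O)), 2) = Pow(Add(Mul(12, Pow(1, -1)), Add(Rational(-1, 5), Mul(Rational(3, 5), -11))), 2) = Pow(Add(Mul(12, 1), Add(Rational(-1, 5), Rational(-33, 5))), 2) = Pow(Add(12, Rational(-34, 5)), 2) = Pow(Rational(26, 5), 2) = Rational(676, 25)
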